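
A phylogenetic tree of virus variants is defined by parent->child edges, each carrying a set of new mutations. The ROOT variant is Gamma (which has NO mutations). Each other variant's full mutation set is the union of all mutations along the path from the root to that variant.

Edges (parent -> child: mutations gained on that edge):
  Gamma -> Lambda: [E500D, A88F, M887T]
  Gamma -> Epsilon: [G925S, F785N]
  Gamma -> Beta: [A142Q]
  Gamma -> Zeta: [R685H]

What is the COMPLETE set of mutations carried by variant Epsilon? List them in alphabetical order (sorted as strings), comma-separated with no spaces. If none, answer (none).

At Gamma: gained [] -> total []
At Epsilon: gained ['G925S', 'F785N'] -> total ['F785N', 'G925S']

Answer: F785N,G925S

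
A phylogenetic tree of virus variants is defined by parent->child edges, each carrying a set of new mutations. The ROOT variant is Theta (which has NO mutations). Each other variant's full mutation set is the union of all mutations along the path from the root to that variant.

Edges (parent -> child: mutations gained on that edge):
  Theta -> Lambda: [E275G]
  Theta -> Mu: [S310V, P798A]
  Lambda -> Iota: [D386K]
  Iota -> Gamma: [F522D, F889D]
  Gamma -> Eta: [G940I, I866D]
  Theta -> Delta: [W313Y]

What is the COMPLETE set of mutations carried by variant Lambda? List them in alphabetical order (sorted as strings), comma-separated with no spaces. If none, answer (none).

Answer: E275G

Derivation:
At Theta: gained [] -> total []
At Lambda: gained ['E275G'] -> total ['E275G']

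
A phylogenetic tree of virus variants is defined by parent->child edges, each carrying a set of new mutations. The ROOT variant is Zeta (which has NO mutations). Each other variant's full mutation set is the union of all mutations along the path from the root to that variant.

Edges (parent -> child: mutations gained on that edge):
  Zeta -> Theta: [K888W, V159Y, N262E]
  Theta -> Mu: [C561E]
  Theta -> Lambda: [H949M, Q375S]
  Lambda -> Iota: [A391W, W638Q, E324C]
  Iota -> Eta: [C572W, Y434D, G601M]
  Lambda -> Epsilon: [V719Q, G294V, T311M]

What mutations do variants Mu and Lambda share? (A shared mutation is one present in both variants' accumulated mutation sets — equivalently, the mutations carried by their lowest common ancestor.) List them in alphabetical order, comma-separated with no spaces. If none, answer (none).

Answer: K888W,N262E,V159Y

Derivation:
Accumulating mutations along path to Mu:
  At Zeta: gained [] -> total []
  At Theta: gained ['K888W', 'V159Y', 'N262E'] -> total ['K888W', 'N262E', 'V159Y']
  At Mu: gained ['C561E'] -> total ['C561E', 'K888W', 'N262E', 'V159Y']
Mutations(Mu) = ['C561E', 'K888W', 'N262E', 'V159Y']
Accumulating mutations along path to Lambda:
  At Zeta: gained [] -> total []
  At Theta: gained ['K888W', 'V159Y', 'N262E'] -> total ['K888W', 'N262E', 'V159Y']
  At Lambda: gained ['H949M', 'Q375S'] -> total ['H949M', 'K888W', 'N262E', 'Q375S', 'V159Y']
Mutations(Lambda) = ['H949M', 'K888W', 'N262E', 'Q375S', 'V159Y']
Intersection: ['C561E', 'K888W', 'N262E', 'V159Y'] ∩ ['H949M', 'K888W', 'N262E', 'Q375S', 'V159Y'] = ['K888W', 'N262E', 'V159Y']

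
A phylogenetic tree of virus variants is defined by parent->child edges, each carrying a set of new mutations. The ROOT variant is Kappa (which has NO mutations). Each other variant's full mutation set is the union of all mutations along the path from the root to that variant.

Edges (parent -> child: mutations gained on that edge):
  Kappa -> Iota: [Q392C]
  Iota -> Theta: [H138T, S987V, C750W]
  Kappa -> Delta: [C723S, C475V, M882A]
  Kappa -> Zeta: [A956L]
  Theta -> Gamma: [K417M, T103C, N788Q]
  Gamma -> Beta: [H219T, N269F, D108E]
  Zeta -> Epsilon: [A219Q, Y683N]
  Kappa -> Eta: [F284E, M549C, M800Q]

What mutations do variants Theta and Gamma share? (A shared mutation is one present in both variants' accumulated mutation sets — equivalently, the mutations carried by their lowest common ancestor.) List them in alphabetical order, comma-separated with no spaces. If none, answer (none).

Accumulating mutations along path to Theta:
  At Kappa: gained [] -> total []
  At Iota: gained ['Q392C'] -> total ['Q392C']
  At Theta: gained ['H138T', 'S987V', 'C750W'] -> total ['C750W', 'H138T', 'Q392C', 'S987V']
Mutations(Theta) = ['C750W', 'H138T', 'Q392C', 'S987V']
Accumulating mutations along path to Gamma:
  At Kappa: gained [] -> total []
  At Iota: gained ['Q392C'] -> total ['Q392C']
  At Theta: gained ['H138T', 'S987V', 'C750W'] -> total ['C750W', 'H138T', 'Q392C', 'S987V']
  At Gamma: gained ['K417M', 'T103C', 'N788Q'] -> total ['C750W', 'H138T', 'K417M', 'N788Q', 'Q392C', 'S987V', 'T103C']
Mutations(Gamma) = ['C750W', 'H138T', 'K417M', 'N788Q', 'Q392C', 'S987V', 'T103C']
Intersection: ['C750W', 'H138T', 'Q392C', 'S987V'] ∩ ['C750W', 'H138T', 'K417M', 'N788Q', 'Q392C', 'S987V', 'T103C'] = ['C750W', 'H138T', 'Q392C', 'S987V']

Answer: C750W,H138T,Q392C,S987V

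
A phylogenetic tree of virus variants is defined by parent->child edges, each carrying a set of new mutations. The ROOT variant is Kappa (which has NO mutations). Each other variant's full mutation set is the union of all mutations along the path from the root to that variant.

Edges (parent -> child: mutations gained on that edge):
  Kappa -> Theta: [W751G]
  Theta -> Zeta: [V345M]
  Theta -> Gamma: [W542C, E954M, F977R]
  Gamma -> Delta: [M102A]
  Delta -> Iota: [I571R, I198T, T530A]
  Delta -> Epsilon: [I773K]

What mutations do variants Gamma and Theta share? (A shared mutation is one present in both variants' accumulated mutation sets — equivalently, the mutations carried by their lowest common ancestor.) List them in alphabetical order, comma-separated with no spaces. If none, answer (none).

Accumulating mutations along path to Gamma:
  At Kappa: gained [] -> total []
  At Theta: gained ['W751G'] -> total ['W751G']
  At Gamma: gained ['W542C', 'E954M', 'F977R'] -> total ['E954M', 'F977R', 'W542C', 'W751G']
Mutations(Gamma) = ['E954M', 'F977R', 'W542C', 'W751G']
Accumulating mutations along path to Theta:
  At Kappa: gained [] -> total []
  At Theta: gained ['W751G'] -> total ['W751G']
Mutations(Theta) = ['W751G']
Intersection: ['E954M', 'F977R', 'W542C', 'W751G'] ∩ ['W751G'] = ['W751G']

Answer: W751G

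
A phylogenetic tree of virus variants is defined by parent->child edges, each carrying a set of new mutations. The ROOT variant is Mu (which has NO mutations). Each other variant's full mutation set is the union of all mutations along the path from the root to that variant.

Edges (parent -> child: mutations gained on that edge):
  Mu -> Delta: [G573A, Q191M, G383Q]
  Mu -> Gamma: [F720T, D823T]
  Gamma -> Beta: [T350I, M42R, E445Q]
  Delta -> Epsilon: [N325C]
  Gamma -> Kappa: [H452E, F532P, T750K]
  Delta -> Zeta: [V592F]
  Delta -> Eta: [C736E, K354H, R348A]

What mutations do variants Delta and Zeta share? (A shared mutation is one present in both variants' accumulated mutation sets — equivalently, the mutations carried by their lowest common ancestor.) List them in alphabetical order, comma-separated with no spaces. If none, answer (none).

Accumulating mutations along path to Delta:
  At Mu: gained [] -> total []
  At Delta: gained ['G573A', 'Q191M', 'G383Q'] -> total ['G383Q', 'G573A', 'Q191M']
Mutations(Delta) = ['G383Q', 'G573A', 'Q191M']
Accumulating mutations along path to Zeta:
  At Mu: gained [] -> total []
  At Delta: gained ['G573A', 'Q191M', 'G383Q'] -> total ['G383Q', 'G573A', 'Q191M']
  At Zeta: gained ['V592F'] -> total ['G383Q', 'G573A', 'Q191M', 'V592F']
Mutations(Zeta) = ['G383Q', 'G573A', 'Q191M', 'V592F']
Intersection: ['G383Q', 'G573A', 'Q191M'] ∩ ['G383Q', 'G573A', 'Q191M', 'V592F'] = ['G383Q', 'G573A', 'Q191M']

Answer: G383Q,G573A,Q191M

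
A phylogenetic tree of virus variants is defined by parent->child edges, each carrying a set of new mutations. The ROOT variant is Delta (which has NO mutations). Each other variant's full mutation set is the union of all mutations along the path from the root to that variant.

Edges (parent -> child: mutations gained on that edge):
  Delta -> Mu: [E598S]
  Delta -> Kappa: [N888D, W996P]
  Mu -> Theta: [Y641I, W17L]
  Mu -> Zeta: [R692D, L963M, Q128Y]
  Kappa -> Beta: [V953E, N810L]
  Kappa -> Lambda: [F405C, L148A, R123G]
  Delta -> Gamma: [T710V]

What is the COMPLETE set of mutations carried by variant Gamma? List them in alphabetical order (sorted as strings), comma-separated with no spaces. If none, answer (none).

Answer: T710V

Derivation:
At Delta: gained [] -> total []
At Gamma: gained ['T710V'] -> total ['T710V']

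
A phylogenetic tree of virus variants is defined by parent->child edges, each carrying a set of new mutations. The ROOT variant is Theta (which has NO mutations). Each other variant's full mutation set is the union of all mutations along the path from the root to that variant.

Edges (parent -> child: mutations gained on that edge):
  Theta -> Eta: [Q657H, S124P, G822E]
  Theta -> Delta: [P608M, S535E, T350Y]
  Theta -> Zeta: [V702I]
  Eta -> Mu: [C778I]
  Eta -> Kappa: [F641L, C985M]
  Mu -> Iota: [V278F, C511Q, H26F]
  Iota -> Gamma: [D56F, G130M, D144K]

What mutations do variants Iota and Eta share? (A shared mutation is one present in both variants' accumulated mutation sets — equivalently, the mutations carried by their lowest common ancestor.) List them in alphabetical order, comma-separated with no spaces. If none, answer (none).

Answer: G822E,Q657H,S124P

Derivation:
Accumulating mutations along path to Iota:
  At Theta: gained [] -> total []
  At Eta: gained ['Q657H', 'S124P', 'G822E'] -> total ['G822E', 'Q657H', 'S124P']
  At Mu: gained ['C778I'] -> total ['C778I', 'G822E', 'Q657H', 'S124P']
  At Iota: gained ['V278F', 'C511Q', 'H26F'] -> total ['C511Q', 'C778I', 'G822E', 'H26F', 'Q657H', 'S124P', 'V278F']
Mutations(Iota) = ['C511Q', 'C778I', 'G822E', 'H26F', 'Q657H', 'S124P', 'V278F']
Accumulating mutations along path to Eta:
  At Theta: gained [] -> total []
  At Eta: gained ['Q657H', 'S124P', 'G822E'] -> total ['G822E', 'Q657H', 'S124P']
Mutations(Eta) = ['G822E', 'Q657H', 'S124P']
Intersection: ['C511Q', 'C778I', 'G822E', 'H26F', 'Q657H', 'S124P', 'V278F'] ∩ ['G822E', 'Q657H', 'S124P'] = ['G822E', 'Q657H', 'S124P']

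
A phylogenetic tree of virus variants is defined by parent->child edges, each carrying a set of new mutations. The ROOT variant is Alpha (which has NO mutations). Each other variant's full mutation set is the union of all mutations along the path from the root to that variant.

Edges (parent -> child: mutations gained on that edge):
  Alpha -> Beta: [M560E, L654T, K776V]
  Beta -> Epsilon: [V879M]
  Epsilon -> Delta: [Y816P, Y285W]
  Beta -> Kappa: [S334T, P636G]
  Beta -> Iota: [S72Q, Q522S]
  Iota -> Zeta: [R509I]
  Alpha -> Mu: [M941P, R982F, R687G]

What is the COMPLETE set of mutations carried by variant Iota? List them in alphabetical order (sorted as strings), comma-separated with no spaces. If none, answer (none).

At Alpha: gained [] -> total []
At Beta: gained ['M560E', 'L654T', 'K776V'] -> total ['K776V', 'L654T', 'M560E']
At Iota: gained ['S72Q', 'Q522S'] -> total ['K776V', 'L654T', 'M560E', 'Q522S', 'S72Q']

Answer: K776V,L654T,M560E,Q522S,S72Q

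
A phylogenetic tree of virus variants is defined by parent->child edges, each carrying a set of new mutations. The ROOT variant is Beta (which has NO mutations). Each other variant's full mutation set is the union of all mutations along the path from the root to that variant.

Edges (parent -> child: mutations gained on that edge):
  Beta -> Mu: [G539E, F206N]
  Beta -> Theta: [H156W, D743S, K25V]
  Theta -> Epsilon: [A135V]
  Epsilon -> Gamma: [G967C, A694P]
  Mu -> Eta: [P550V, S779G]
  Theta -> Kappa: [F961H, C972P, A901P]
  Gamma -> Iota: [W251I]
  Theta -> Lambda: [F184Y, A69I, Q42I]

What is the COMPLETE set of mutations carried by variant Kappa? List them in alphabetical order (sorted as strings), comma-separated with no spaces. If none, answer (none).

At Beta: gained [] -> total []
At Theta: gained ['H156W', 'D743S', 'K25V'] -> total ['D743S', 'H156W', 'K25V']
At Kappa: gained ['F961H', 'C972P', 'A901P'] -> total ['A901P', 'C972P', 'D743S', 'F961H', 'H156W', 'K25V']

Answer: A901P,C972P,D743S,F961H,H156W,K25V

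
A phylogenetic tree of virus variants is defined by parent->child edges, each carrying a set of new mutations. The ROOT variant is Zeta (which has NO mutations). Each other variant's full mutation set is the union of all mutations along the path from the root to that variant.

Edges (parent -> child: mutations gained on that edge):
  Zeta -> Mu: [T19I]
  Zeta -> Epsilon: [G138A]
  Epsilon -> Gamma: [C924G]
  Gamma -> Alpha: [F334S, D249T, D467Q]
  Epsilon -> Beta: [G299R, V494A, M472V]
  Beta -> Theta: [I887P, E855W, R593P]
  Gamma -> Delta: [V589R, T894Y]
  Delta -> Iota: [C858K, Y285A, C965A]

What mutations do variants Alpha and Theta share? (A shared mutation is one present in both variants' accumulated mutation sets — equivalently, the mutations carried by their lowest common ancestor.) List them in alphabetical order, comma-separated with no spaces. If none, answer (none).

Accumulating mutations along path to Alpha:
  At Zeta: gained [] -> total []
  At Epsilon: gained ['G138A'] -> total ['G138A']
  At Gamma: gained ['C924G'] -> total ['C924G', 'G138A']
  At Alpha: gained ['F334S', 'D249T', 'D467Q'] -> total ['C924G', 'D249T', 'D467Q', 'F334S', 'G138A']
Mutations(Alpha) = ['C924G', 'D249T', 'D467Q', 'F334S', 'G138A']
Accumulating mutations along path to Theta:
  At Zeta: gained [] -> total []
  At Epsilon: gained ['G138A'] -> total ['G138A']
  At Beta: gained ['G299R', 'V494A', 'M472V'] -> total ['G138A', 'G299R', 'M472V', 'V494A']
  At Theta: gained ['I887P', 'E855W', 'R593P'] -> total ['E855W', 'G138A', 'G299R', 'I887P', 'M472V', 'R593P', 'V494A']
Mutations(Theta) = ['E855W', 'G138A', 'G299R', 'I887P', 'M472V', 'R593P', 'V494A']
Intersection: ['C924G', 'D249T', 'D467Q', 'F334S', 'G138A'] ∩ ['E855W', 'G138A', 'G299R', 'I887P', 'M472V', 'R593P', 'V494A'] = ['G138A']

Answer: G138A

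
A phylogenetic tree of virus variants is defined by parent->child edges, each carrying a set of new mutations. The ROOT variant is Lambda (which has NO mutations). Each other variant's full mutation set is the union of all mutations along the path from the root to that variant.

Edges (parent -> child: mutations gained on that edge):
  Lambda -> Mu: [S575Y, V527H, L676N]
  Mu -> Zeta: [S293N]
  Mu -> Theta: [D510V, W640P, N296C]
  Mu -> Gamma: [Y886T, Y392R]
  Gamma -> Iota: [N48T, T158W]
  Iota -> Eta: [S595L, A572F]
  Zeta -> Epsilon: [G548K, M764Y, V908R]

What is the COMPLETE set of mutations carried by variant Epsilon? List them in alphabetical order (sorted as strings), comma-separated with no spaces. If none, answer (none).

Answer: G548K,L676N,M764Y,S293N,S575Y,V527H,V908R

Derivation:
At Lambda: gained [] -> total []
At Mu: gained ['S575Y', 'V527H', 'L676N'] -> total ['L676N', 'S575Y', 'V527H']
At Zeta: gained ['S293N'] -> total ['L676N', 'S293N', 'S575Y', 'V527H']
At Epsilon: gained ['G548K', 'M764Y', 'V908R'] -> total ['G548K', 'L676N', 'M764Y', 'S293N', 'S575Y', 'V527H', 'V908R']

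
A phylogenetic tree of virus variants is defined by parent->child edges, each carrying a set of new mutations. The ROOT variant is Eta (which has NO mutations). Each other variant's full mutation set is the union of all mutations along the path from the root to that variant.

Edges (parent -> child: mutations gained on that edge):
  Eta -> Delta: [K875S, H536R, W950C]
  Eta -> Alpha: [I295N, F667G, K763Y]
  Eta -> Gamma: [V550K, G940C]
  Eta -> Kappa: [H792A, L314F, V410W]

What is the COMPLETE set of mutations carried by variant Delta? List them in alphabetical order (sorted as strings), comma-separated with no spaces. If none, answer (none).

Answer: H536R,K875S,W950C

Derivation:
At Eta: gained [] -> total []
At Delta: gained ['K875S', 'H536R', 'W950C'] -> total ['H536R', 'K875S', 'W950C']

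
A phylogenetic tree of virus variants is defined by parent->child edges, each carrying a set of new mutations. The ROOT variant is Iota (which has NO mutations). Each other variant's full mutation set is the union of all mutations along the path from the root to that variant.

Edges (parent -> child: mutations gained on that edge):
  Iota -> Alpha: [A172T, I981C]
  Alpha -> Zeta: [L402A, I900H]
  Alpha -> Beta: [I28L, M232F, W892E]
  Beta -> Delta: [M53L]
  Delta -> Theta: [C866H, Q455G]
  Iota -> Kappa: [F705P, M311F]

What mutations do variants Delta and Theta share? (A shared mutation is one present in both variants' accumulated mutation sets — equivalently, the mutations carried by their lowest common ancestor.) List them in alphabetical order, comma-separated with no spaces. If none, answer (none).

Answer: A172T,I28L,I981C,M232F,M53L,W892E

Derivation:
Accumulating mutations along path to Delta:
  At Iota: gained [] -> total []
  At Alpha: gained ['A172T', 'I981C'] -> total ['A172T', 'I981C']
  At Beta: gained ['I28L', 'M232F', 'W892E'] -> total ['A172T', 'I28L', 'I981C', 'M232F', 'W892E']
  At Delta: gained ['M53L'] -> total ['A172T', 'I28L', 'I981C', 'M232F', 'M53L', 'W892E']
Mutations(Delta) = ['A172T', 'I28L', 'I981C', 'M232F', 'M53L', 'W892E']
Accumulating mutations along path to Theta:
  At Iota: gained [] -> total []
  At Alpha: gained ['A172T', 'I981C'] -> total ['A172T', 'I981C']
  At Beta: gained ['I28L', 'M232F', 'W892E'] -> total ['A172T', 'I28L', 'I981C', 'M232F', 'W892E']
  At Delta: gained ['M53L'] -> total ['A172T', 'I28L', 'I981C', 'M232F', 'M53L', 'W892E']
  At Theta: gained ['C866H', 'Q455G'] -> total ['A172T', 'C866H', 'I28L', 'I981C', 'M232F', 'M53L', 'Q455G', 'W892E']
Mutations(Theta) = ['A172T', 'C866H', 'I28L', 'I981C', 'M232F', 'M53L', 'Q455G', 'W892E']
Intersection: ['A172T', 'I28L', 'I981C', 'M232F', 'M53L', 'W892E'] ∩ ['A172T', 'C866H', 'I28L', 'I981C', 'M232F', 'M53L', 'Q455G', 'W892E'] = ['A172T', 'I28L', 'I981C', 'M232F', 'M53L', 'W892E']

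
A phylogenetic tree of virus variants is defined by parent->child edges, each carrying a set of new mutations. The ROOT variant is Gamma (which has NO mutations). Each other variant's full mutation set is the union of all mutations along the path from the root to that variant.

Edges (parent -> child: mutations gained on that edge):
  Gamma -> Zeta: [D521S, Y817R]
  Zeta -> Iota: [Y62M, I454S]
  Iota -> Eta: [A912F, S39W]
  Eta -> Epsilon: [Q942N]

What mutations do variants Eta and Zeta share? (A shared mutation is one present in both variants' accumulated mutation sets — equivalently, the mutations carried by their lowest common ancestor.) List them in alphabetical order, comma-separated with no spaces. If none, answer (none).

Accumulating mutations along path to Eta:
  At Gamma: gained [] -> total []
  At Zeta: gained ['D521S', 'Y817R'] -> total ['D521S', 'Y817R']
  At Iota: gained ['Y62M', 'I454S'] -> total ['D521S', 'I454S', 'Y62M', 'Y817R']
  At Eta: gained ['A912F', 'S39W'] -> total ['A912F', 'D521S', 'I454S', 'S39W', 'Y62M', 'Y817R']
Mutations(Eta) = ['A912F', 'D521S', 'I454S', 'S39W', 'Y62M', 'Y817R']
Accumulating mutations along path to Zeta:
  At Gamma: gained [] -> total []
  At Zeta: gained ['D521S', 'Y817R'] -> total ['D521S', 'Y817R']
Mutations(Zeta) = ['D521S', 'Y817R']
Intersection: ['A912F', 'D521S', 'I454S', 'S39W', 'Y62M', 'Y817R'] ∩ ['D521S', 'Y817R'] = ['D521S', 'Y817R']

Answer: D521S,Y817R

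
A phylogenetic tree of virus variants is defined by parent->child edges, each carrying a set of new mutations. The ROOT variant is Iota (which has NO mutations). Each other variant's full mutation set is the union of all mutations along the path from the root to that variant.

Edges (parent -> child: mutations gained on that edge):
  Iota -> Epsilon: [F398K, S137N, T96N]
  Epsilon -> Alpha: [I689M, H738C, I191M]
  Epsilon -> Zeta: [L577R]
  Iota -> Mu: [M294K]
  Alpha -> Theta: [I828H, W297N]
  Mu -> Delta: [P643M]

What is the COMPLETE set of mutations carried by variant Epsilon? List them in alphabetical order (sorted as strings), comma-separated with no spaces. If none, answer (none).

At Iota: gained [] -> total []
At Epsilon: gained ['F398K', 'S137N', 'T96N'] -> total ['F398K', 'S137N', 'T96N']

Answer: F398K,S137N,T96N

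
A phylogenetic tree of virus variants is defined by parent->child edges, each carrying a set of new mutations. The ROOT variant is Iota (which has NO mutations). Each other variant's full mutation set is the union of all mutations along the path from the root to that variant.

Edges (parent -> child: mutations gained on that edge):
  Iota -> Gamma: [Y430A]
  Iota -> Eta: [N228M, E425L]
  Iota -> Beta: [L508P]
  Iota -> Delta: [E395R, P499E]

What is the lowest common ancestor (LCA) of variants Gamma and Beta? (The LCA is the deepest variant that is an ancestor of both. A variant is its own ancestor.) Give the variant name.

Answer: Iota

Derivation:
Path from root to Gamma: Iota -> Gamma
  ancestors of Gamma: {Iota, Gamma}
Path from root to Beta: Iota -> Beta
  ancestors of Beta: {Iota, Beta}
Common ancestors: {Iota}
Walk up from Beta: Beta (not in ancestors of Gamma), Iota (in ancestors of Gamma)
Deepest common ancestor (LCA) = Iota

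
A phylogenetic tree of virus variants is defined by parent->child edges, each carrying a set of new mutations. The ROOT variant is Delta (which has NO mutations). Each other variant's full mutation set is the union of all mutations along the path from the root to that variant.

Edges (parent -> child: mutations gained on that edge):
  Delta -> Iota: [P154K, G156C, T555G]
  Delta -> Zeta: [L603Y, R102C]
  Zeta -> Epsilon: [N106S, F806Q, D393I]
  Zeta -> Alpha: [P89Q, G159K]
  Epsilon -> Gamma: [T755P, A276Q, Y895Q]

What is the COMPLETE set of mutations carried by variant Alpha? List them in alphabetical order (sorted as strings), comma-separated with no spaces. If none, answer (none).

Answer: G159K,L603Y,P89Q,R102C

Derivation:
At Delta: gained [] -> total []
At Zeta: gained ['L603Y', 'R102C'] -> total ['L603Y', 'R102C']
At Alpha: gained ['P89Q', 'G159K'] -> total ['G159K', 'L603Y', 'P89Q', 'R102C']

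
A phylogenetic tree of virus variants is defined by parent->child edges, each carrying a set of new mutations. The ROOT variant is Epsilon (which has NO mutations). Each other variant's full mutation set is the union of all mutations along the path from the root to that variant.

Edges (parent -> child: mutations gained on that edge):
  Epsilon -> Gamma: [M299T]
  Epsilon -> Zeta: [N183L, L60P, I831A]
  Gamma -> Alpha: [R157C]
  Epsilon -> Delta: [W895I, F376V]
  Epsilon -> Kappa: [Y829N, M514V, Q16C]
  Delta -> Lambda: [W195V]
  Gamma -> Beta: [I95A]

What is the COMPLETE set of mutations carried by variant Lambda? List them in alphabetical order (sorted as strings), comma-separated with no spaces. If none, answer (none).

Answer: F376V,W195V,W895I

Derivation:
At Epsilon: gained [] -> total []
At Delta: gained ['W895I', 'F376V'] -> total ['F376V', 'W895I']
At Lambda: gained ['W195V'] -> total ['F376V', 'W195V', 'W895I']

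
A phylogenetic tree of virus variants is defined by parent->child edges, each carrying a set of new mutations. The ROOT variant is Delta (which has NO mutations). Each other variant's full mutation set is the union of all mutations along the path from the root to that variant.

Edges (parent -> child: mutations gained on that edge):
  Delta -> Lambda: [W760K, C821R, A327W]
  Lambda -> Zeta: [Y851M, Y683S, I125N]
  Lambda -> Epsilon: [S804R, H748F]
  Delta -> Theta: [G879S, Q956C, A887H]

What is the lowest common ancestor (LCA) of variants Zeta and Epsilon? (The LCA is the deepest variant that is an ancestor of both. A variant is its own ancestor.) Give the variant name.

Path from root to Zeta: Delta -> Lambda -> Zeta
  ancestors of Zeta: {Delta, Lambda, Zeta}
Path from root to Epsilon: Delta -> Lambda -> Epsilon
  ancestors of Epsilon: {Delta, Lambda, Epsilon}
Common ancestors: {Delta, Lambda}
Walk up from Epsilon: Epsilon (not in ancestors of Zeta), Lambda (in ancestors of Zeta), Delta (in ancestors of Zeta)
Deepest common ancestor (LCA) = Lambda

Answer: Lambda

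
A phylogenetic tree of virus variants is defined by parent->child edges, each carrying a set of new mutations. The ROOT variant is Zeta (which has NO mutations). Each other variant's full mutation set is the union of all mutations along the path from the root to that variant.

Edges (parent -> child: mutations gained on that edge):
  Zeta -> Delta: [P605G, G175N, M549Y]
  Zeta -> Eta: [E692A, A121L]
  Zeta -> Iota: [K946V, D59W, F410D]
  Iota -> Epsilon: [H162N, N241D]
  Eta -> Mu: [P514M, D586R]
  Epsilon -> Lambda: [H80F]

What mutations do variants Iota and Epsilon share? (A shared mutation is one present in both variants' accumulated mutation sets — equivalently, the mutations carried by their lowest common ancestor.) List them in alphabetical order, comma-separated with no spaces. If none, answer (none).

Answer: D59W,F410D,K946V

Derivation:
Accumulating mutations along path to Iota:
  At Zeta: gained [] -> total []
  At Iota: gained ['K946V', 'D59W', 'F410D'] -> total ['D59W', 'F410D', 'K946V']
Mutations(Iota) = ['D59W', 'F410D', 'K946V']
Accumulating mutations along path to Epsilon:
  At Zeta: gained [] -> total []
  At Iota: gained ['K946V', 'D59W', 'F410D'] -> total ['D59W', 'F410D', 'K946V']
  At Epsilon: gained ['H162N', 'N241D'] -> total ['D59W', 'F410D', 'H162N', 'K946V', 'N241D']
Mutations(Epsilon) = ['D59W', 'F410D', 'H162N', 'K946V', 'N241D']
Intersection: ['D59W', 'F410D', 'K946V'] ∩ ['D59W', 'F410D', 'H162N', 'K946V', 'N241D'] = ['D59W', 'F410D', 'K946V']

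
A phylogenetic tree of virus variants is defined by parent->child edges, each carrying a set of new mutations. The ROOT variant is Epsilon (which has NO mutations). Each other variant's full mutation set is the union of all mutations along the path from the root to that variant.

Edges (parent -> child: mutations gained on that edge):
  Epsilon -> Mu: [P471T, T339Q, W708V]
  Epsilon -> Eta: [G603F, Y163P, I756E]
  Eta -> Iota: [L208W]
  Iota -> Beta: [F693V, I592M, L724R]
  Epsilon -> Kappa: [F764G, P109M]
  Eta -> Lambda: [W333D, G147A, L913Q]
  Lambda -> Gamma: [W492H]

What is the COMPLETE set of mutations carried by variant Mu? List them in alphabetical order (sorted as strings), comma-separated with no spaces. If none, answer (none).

Answer: P471T,T339Q,W708V

Derivation:
At Epsilon: gained [] -> total []
At Mu: gained ['P471T', 'T339Q', 'W708V'] -> total ['P471T', 'T339Q', 'W708V']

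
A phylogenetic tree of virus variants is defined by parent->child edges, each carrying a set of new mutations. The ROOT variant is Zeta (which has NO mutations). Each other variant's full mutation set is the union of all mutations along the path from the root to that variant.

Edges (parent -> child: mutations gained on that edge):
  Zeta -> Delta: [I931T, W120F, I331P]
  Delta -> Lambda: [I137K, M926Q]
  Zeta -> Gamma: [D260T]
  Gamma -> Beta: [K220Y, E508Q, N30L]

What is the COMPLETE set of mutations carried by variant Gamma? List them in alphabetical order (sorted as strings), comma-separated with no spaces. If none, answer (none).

At Zeta: gained [] -> total []
At Gamma: gained ['D260T'] -> total ['D260T']

Answer: D260T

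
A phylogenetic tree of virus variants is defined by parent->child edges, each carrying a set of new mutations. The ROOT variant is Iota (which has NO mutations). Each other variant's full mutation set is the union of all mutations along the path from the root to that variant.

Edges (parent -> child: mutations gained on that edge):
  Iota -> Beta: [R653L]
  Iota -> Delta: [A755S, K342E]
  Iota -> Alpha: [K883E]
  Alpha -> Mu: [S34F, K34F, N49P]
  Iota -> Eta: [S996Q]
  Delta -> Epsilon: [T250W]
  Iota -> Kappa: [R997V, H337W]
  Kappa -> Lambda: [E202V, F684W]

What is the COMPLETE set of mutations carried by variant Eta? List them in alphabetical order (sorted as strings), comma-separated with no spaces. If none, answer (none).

Answer: S996Q

Derivation:
At Iota: gained [] -> total []
At Eta: gained ['S996Q'] -> total ['S996Q']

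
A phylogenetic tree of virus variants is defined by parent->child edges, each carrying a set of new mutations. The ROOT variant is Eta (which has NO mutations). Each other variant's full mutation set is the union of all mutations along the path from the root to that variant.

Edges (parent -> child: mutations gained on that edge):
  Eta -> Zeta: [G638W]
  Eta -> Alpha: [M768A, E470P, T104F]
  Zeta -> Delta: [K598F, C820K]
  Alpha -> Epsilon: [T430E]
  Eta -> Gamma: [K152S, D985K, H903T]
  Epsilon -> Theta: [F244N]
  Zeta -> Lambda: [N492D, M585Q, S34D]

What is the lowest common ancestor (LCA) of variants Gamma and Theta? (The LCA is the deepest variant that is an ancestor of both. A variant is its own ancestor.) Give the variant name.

Answer: Eta

Derivation:
Path from root to Gamma: Eta -> Gamma
  ancestors of Gamma: {Eta, Gamma}
Path from root to Theta: Eta -> Alpha -> Epsilon -> Theta
  ancestors of Theta: {Eta, Alpha, Epsilon, Theta}
Common ancestors: {Eta}
Walk up from Theta: Theta (not in ancestors of Gamma), Epsilon (not in ancestors of Gamma), Alpha (not in ancestors of Gamma), Eta (in ancestors of Gamma)
Deepest common ancestor (LCA) = Eta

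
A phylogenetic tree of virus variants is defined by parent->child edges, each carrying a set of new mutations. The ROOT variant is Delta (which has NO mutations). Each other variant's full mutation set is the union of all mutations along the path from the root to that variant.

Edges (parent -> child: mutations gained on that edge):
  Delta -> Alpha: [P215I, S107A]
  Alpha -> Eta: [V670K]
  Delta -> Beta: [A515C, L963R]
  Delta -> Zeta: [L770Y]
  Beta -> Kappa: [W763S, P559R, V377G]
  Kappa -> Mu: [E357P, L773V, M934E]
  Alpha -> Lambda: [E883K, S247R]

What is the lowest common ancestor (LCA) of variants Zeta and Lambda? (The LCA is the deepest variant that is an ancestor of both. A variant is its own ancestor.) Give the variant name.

Path from root to Zeta: Delta -> Zeta
  ancestors of Zeta: {Delta, Zeta}
Path from root to Lambda: Delta -> Alpha -> Lambda
  ancestors of Lambda: {Delta, Alpha, Lambda}
Common ancestors: {Delta}
Walk up from Lambda: Lambda (not in ancestors of Zeta), Alpha (not in ancestors of Zeta), Delta (in ancestors of Zeta)
Deepest common ancestor (LCA) = Delta

Answer: Delta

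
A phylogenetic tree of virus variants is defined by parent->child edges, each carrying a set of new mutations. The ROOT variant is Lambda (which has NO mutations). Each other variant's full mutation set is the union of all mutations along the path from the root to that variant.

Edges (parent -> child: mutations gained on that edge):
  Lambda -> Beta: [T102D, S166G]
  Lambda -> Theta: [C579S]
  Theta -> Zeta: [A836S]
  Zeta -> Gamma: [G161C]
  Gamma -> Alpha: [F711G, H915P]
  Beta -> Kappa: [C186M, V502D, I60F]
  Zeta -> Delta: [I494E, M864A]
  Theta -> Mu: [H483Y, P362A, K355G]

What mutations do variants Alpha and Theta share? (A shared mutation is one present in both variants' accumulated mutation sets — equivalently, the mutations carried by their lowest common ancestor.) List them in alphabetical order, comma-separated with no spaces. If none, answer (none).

Accumulating mutations along path to Alpha:
  At Lambda: gained [] -> total []
  At Theta: gained ['C579S'] -> total ['C579S']
  At Zeta: gained ['A836S'] -> total ['A836S', 'C579S']
  At Gamma: gained ['G161C'] -> total ['A836S', 'C579S', 'G161C']
  At Alpha: gained ['F711G', 'H915P'] -> total ['A836S', 'C579S', 'F711G', 'G161C', 'H915P']
Mutations(Alpha) = ['A836S', 'C579S', 'F711G', 'G161C', 'H915P']
Accumulating mutations along path to Theta:
  At Lambda: gained [] -> total []
  At Theta: gained ['C579S'] -> total ['C579S']
Mutations(Theta) = ['C579S']
Intersection: ['A836S', 'C579S', 'F711G', 'G161C', 'H915P'] ∩ ['C579S'] = ['C579S']

Answer: C579S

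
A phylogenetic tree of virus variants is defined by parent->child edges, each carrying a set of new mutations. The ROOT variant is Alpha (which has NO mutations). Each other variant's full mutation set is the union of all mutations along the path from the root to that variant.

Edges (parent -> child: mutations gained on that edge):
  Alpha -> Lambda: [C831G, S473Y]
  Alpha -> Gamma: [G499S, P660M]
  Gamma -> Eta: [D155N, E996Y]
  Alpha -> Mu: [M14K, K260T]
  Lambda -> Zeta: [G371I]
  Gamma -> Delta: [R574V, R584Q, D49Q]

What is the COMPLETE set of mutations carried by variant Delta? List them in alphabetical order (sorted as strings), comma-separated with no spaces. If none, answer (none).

At Alpha: gained [] -> total []
At Gamma: gained ['G499S', 'P660M'] -> total ['G499S', 'P660M']
At Delta: gained ['R574V', 'R584Q', 'D49Q'] -> total ['D49Q', 'G499S', 'P660M', 'R574V', 'R584Q']

Answer: D49Q,G499S,P660M,R574V,R584Q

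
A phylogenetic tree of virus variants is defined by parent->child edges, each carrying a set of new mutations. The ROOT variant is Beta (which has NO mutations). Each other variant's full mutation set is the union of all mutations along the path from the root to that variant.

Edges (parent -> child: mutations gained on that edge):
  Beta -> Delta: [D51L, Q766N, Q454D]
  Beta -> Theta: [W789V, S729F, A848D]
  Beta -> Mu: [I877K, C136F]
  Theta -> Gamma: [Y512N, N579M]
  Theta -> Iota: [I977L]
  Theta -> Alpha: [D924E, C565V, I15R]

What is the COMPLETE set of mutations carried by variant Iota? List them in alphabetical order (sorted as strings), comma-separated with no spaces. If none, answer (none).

At Beta: gained [] -> total []
At Theta: gained ['W789V', 'S729F', 'A848D'] -> total ['A848D', 'S729F', 'W789V']
At Iota: gained ['I977L'] -> total ['A848D', 'I977L', 'S729F', 'W789V']

Answer: A848D,I977L,S729F,W789V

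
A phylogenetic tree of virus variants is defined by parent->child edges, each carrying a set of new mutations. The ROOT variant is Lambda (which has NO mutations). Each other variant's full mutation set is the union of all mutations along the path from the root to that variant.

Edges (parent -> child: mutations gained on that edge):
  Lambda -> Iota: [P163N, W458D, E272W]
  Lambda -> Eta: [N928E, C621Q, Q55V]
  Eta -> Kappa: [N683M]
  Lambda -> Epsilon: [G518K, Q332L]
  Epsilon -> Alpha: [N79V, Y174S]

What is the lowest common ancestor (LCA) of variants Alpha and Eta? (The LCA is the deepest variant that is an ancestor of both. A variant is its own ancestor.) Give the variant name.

Path from root to Alpha: Lambda -> Epsilon -> Alpha
  ancestors of Alpha: {Lambda, Epsilon, Alpha}
Path from root to Eta: Lambda -> Eta
  ancestors of Eta: {Lambda, Eta}
Common ancestors: {Lambda}
Walk up from Eta: Eta (not in ancestors of Alpha), Lambda (in ancestors of Alpha)
Deepest common ancestor (LCA) = Lambda

Answer: Lambda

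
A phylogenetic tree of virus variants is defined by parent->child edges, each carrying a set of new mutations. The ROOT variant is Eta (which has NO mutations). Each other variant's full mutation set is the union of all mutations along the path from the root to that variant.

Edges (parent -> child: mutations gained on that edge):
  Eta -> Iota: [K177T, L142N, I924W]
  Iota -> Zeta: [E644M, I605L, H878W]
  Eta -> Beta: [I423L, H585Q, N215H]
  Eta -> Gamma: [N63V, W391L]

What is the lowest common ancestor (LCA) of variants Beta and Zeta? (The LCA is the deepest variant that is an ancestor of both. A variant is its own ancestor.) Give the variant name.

Path from root to Beta: Eta -> Beta
  ancestors of Beta: {Eta, Beta}
Path from root to Zeta: Eta -> Iota -> Zeta
  ancestors of Zeta: {Eta, Iota, Zeta}
Common ancestors: {Eta}
Walk up from Zeta: Zeta (not in ancestors of Beta), Iota (not in ancestors of Beta), Eta (in ancestors of Beta)
Deepest common ancestor (LCA) = Eta

Answer: Eta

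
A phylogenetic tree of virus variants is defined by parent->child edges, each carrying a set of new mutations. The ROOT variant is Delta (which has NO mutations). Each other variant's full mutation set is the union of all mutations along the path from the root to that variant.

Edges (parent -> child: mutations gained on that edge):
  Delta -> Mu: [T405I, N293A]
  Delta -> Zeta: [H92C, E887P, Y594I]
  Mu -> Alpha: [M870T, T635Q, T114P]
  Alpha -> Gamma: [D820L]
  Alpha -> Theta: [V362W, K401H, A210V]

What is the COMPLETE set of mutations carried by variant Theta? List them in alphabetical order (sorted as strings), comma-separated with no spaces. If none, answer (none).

Answer: A210V,K401H,M870T,N293A,T114P,T405I,T635Q,V362W

Derivation:
At Delta: gained [] -> total []
At Mu: gained ['T405I', 'N293A'] -> total ['N293A', 'T405I']
At Alpha: gained ['M870T', 'T635Q', 'T114P'] -> total ['M870T', 'N293A', 'T114P', 'T405I', 'T635Q']
At Theta: gained ['V362W', 'K401H', 'A210V'] -> total ['A210V', 'K401H', 'M870T', 'N293A', 'T114P', 'T405I', 'T635Q', 'V362W']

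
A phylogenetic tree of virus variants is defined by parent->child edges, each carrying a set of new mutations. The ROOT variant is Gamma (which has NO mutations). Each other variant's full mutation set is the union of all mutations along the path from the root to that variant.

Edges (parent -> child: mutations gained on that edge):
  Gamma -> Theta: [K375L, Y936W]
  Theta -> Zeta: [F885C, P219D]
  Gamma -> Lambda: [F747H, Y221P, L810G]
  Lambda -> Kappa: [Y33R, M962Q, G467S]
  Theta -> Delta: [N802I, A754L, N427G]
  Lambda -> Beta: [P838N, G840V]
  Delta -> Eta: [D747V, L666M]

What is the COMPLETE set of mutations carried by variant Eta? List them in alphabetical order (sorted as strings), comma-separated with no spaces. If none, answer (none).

At Gamma: gained [] -> total []
At Theta: gained ['K375L', 'Y936W'] -> total ['K375L', 'Y936W']
At Delta: gained ['N802I', 'A754L', 'N427G'] -> total ['A754L', 'K375L', 'N427G', 'N802I', 'Y936W']
At Eta: gained ['D747V', 'L666M'] -> total ['A754L', 'D747V', 'K375L', 'L666M', 'N427G', 'N802I', 'Y936W']

Answer: A754L,D747V,K375L,L666M,N427G,N802I,Y936W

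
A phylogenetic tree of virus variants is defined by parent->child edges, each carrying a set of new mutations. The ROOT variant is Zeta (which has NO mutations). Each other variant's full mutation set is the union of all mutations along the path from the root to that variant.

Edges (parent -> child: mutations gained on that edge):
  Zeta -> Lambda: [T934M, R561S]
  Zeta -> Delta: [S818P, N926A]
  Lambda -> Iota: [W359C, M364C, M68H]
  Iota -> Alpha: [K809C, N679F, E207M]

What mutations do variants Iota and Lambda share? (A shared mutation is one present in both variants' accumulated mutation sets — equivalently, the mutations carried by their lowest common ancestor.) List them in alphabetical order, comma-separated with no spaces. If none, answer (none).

Answer: R561S,T934M

Derivation:
Accumulating mutations along path to Iota:
  At Zeta: gained [] -> total []
  At Lambda: gained ['T934M', 'R561S'] -> total ['R561S', 'T934M']
  At Iota: gained ['W359C', 'M364C', 'M68H'] -> total ['M364C', 'M68H', 'R561S', 'T934M', 'W359C']
Mutations(Iota) = ['M364C', 'M68H', 'R561S', 'T934M', 'W359C']
Accumulating mutations along path to Lambda:
  At Zeta: gained [] -> total []
  At Lambda: gained ['T934M', 'R561S'] -> total ['R561S', 'T934M']
Mutations(Lambda) = ['R561S', 'T934M']
Intersection: ['M364C', 'M68H', 'R561S', 'T934M', 'W359C'] ∩ ['R561S', 'T934M'] = ['R561S', 'T934M']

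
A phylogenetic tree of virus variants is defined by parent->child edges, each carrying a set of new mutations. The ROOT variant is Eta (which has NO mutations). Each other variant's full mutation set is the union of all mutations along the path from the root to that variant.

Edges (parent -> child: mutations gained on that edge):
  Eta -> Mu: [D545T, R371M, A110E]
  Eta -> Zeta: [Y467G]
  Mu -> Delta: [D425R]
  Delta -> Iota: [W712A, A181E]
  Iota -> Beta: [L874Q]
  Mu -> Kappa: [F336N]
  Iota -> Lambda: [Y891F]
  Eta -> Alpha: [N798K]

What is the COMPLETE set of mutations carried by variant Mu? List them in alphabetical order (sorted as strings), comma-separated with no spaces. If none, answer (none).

At Eta: gained [] -> total []
At Mu: gained ['D545T', 'R371M', 'A110E'] -> total ['A110E', 'D545T', 'R371M']

Answer: A110E,D545T,R371M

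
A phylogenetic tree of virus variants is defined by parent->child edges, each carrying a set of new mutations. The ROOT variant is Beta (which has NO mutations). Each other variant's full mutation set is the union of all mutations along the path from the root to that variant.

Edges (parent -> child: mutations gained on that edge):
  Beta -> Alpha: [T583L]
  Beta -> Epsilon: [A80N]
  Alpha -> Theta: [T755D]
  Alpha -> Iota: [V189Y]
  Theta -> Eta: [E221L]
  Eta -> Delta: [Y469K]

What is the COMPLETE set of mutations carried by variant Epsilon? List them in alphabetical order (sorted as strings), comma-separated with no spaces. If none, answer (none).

At Beta: gained [] -> total []
At Epsilon: gained ['A80N'] -> total ['A80N']

Answer: A80N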